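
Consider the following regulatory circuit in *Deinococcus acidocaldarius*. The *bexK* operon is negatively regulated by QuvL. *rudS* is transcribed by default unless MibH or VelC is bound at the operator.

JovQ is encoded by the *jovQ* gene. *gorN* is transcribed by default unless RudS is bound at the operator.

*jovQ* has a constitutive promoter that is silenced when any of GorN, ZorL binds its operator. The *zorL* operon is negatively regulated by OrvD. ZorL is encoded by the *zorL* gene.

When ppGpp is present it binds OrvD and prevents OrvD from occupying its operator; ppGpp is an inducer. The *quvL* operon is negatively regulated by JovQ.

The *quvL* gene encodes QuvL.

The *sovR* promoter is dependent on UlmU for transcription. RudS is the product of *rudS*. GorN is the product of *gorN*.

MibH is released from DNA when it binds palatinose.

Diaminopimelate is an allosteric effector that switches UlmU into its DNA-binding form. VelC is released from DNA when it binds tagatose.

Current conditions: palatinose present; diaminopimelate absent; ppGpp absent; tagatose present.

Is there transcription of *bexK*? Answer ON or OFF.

ON

Palatinose is present, so MibH is inactive.
Tagatose is present, so VelC is inactive.
With no repressor bound, *rudS* is transcribed.
So RudS is produced and active.
With repressor RudS bound, *gorN* is not transcribed.
So GorN is not produced.
ppGpp is absent, so OrvD is active.
With repressor OrvD bound, *zorL* is not transcribed.
So ZorL is not produced.
With no repressor bound, *jovQ* is transcribed.
So JovQ is produced and active.
With repressor JovQ bound, *quvL* is not transcribed.
So QuvL is not produced.
With no repressor bound, *bexK* is transcribed.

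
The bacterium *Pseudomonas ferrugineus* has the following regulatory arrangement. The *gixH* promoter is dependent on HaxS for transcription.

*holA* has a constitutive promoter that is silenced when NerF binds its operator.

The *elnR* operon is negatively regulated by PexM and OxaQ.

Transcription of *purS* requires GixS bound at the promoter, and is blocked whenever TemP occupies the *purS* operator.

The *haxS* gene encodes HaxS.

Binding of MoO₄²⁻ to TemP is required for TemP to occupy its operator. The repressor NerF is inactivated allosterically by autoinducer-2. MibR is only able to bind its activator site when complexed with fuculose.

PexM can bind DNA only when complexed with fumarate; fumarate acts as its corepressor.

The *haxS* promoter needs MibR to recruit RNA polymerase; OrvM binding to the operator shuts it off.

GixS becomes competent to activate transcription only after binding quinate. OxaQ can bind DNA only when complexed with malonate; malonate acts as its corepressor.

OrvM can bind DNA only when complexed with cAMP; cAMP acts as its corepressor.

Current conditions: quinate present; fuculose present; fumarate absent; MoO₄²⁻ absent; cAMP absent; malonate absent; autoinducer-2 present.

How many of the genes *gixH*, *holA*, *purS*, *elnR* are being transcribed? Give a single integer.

4

Fuculose is present, so MibR is active.
cAMP is absent, so OrvM is inactive.
No repressor is bound and MibR is active, so *haxS* is transcribed.
So HaxS is produced and active.
No repressor is bound and HaxS is active, so *gixH* is transcribed.
→ *gixH* is ON.
Autoinducer-2 is present, so NerF is inactive.
With no repressor bound, *holA* is transcribed.
→ *holA* is ON.
Quinate is present, so GixS is active.
MoO₄²⁻ is absent, so TemP is inactive.
No repressor is bound and GixS is active, so *purS* is transcribed.
→ *purS* is ON.
Fumarate is absent, so PexM is inactive.
Malonate is absent, so OxaQ is inactive.
With no repressor bound, *elnR* is transcribed.
→ *elnR* is ON.
4 of the 4 genes are transcribed.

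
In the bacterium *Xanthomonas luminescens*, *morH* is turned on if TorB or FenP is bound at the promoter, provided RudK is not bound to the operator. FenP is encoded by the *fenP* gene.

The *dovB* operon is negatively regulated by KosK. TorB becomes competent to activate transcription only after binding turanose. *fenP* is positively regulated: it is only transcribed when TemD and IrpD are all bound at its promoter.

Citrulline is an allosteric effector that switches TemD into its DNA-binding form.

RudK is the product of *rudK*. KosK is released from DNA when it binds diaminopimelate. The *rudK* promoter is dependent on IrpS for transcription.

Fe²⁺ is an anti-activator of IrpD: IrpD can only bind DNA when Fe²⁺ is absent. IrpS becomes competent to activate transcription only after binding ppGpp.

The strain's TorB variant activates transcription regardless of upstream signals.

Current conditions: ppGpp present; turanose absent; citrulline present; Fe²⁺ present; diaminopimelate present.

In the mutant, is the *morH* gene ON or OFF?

ppGpp is present, so IrpS is active.
No repressor is bound and IrpS is active, so *rudK* is transcribed.
So RudK is produced and active.
TorB is constitutively active in this strain.
Citrulline is present, so TemD is active.
Fe²⁺ is present, so IrpD is inactive.
Required activator IrpD is absent, so *fenP* is not transcribed.
So FenP is not produced.
With repressor RudK bound, *morH* is not transcribed.

OFF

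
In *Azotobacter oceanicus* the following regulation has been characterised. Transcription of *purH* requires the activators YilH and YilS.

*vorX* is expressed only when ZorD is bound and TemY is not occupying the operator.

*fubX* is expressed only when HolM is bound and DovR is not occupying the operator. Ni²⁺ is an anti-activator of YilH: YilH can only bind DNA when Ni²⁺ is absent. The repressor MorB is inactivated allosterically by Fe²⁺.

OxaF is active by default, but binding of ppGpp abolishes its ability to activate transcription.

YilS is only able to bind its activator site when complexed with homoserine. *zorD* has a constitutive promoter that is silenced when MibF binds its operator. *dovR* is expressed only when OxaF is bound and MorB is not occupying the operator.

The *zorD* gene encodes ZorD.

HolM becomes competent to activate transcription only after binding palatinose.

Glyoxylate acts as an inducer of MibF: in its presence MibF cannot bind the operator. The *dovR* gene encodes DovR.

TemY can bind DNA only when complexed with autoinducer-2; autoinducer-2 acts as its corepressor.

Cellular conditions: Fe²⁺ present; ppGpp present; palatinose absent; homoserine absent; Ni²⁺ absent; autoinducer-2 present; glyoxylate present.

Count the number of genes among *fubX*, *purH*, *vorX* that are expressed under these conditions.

0

Palatinose is absent, so HolM is inactive.
ppGpp is present, so OxaF is inactive.
Fe²⁺ is present, so MorB is inactive.
Required activator OxaF is absent, so *dovR* is not transcribed.
So DovR is not produced.
Required activator HolM is absent, so *fubX* is not transcribed.
→ *fubX* is OFF.
Ni²⁺ is absent, so YilH is active.
Homoserine is absent, so YilS is inactive.
Required activator YilS is absent, so *purH* is not transcribed.
→ *purH* is OFF.
Glyoxylate is present, so MibF is inactive.
With no repressor bound, *zorD* is transcribed.
So ZorD is produced and active.
Autoinducer-2 is present, so TemY is active.
With repressor TemY bound, *vorX* is not transcribed.
→ *vorX* is OFF.
0 of the 3 genes are transcribed.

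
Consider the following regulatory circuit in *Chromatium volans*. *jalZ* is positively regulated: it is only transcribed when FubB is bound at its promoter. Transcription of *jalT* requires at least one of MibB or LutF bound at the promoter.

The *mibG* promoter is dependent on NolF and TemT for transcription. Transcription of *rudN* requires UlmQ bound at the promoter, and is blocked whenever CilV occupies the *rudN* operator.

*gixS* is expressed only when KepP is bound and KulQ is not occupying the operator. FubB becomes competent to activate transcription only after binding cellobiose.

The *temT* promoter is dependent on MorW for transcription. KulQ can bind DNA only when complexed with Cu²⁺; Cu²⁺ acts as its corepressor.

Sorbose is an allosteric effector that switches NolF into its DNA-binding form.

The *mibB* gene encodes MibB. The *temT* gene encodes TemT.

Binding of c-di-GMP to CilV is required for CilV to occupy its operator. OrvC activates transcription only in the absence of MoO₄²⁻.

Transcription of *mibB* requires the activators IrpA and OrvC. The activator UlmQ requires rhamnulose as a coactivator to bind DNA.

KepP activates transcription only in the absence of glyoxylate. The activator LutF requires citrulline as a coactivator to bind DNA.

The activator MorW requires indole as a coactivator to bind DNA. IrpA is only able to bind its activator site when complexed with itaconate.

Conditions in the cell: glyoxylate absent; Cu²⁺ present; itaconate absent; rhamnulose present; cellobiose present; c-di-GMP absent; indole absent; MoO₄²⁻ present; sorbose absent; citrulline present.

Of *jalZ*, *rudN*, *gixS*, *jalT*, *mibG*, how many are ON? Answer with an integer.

Cellobiose is present, so FubB is active.
No repressor is bound and FubB is active, so *jalZ* is transcribed.
→ *jalZ* is ON.
c-di-GMP is absent, so CilV is inactive.
Rhamnulose is present, so UlmQ is active.
No repressor is bound and UlmQ is active, so *rudN* is transcribed.
→ *rudN* is ON.
Cu²⁺ is present, so KulQ is active.
Glyoxylate is absent, so KepP is active.
With repressor KulQ bound, *gixS* is not transcribed.
→ *gixS* is OFF.
Itaconate is absent, so IrpA is inactive.
MoO₄²⁻ is present, so OrvC is inactive.
Required activator IrpA is absent, so *mibB* is not transcribed.
So MibB is not produced.
Citrulline is present, so LutF is active.
Activator LutF is present, so *jalT* is transcribed.
→ *jalT* is ON.
Sorbose is absent, so NolF is inactive.
Indole is absent, so MorW is inactive.
Required activator MorW is absent, so *temT* is not transcribed.
So TemT is not produced.
Required activator NolF is absent, so *mibG* is not transcribed.
→ *mibG* is OFF.
3 of the 5 genes are transcribed.

3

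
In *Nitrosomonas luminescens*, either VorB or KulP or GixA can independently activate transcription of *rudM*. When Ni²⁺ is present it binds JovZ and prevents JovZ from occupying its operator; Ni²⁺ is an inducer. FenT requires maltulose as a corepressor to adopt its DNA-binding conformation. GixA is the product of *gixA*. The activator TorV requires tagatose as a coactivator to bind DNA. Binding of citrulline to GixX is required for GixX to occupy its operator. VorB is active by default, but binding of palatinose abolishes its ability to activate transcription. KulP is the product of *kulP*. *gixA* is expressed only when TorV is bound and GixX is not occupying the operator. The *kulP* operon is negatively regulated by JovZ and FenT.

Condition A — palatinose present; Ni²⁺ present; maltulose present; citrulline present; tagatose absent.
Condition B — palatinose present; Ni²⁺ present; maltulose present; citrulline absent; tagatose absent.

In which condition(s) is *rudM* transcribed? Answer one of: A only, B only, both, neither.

Condition A:
Palatinose is present, so VorB is inactive.
Ni²⁺ is present, so JovZ is inactive.
Maltulose is present, so FenT is active.
With repressor FenT bound, *kulP* is not transcribed.
So KulP is not produced.
Citrulline is present, so GixX is active.
Tagatose is absent, so TorV is inactive.
With repressor GixX bound, *gixA* is not transcribed.
So GixA is not produced.
No activator is available at the *rudM* promoter, so *rudM* is not transcribed.
→ *rudM* is OFF in A.
Condition B:
Palatinose is present, so VorB is inactive.
Ni²⁺ is present, so JovZ is inactive.
Maltulose is present, so FenT is active.
With repressor FenT bound, *kulP* is not transcribed.
So KulP is not produced.
Citrulline is absent, so GixX is inactive.
Tagatose is absent, so TorV is inactive.
Required activator TorV is absent, so *gixA* is not transcribed.
So GixA is not produced.
No activator is available at the *rudM* promoter, so *rudM* is not transcribed.
→ *rudM* is OFF in B.

neither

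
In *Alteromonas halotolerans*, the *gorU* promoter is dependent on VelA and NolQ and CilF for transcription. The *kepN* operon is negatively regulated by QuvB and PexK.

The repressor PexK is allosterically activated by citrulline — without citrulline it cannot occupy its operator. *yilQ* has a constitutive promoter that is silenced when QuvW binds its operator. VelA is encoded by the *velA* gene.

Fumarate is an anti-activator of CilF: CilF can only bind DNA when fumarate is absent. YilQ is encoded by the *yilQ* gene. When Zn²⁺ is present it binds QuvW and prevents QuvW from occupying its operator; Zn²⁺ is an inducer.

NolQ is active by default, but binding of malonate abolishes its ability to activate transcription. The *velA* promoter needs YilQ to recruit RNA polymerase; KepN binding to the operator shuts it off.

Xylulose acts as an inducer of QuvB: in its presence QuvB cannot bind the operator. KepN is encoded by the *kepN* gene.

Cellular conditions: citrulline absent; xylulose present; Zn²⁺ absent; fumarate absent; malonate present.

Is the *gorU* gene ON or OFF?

OFF

Zn²⁺ is absent, so QuvW is active.
With repressor QuvW bound, *yilQ* is not transcribed.
So YilQ is not produced.
Xylulose is present, so QuvB is inactive.
Citrulline is absent, so PexK is inactive.
With no repressor bound, *kepN* is transcribed.
So KepN is produced and active.
With repressor KepN bound, *velA* is not transcribed.
So VelA is not produced.
Malonate is present, so NolQ is inactive.
Fumarate is absent, so CilF is active.
Required activator VelA is absent, so *gorU* is not transcribed.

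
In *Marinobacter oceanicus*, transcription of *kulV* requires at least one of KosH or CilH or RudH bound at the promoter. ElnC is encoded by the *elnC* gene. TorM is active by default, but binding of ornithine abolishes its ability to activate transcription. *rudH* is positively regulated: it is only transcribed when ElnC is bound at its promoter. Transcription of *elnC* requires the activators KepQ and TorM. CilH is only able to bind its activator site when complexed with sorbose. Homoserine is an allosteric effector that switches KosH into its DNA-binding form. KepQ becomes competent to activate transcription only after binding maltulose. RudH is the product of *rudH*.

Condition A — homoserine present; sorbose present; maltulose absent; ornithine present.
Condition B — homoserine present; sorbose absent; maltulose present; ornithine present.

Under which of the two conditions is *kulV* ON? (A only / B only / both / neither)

Condition A:
Homoserine is present, so KosH is active.
Sorbose is present, so CilH is active.
Maltulose is absent, so KepQ is inactive.
Ornithine is present, so TorM is inactive.
Required activator KepQ is absent, so *elnC* is not transcribed.
So ElnC is not produced.
Required activator ElnC is absent, so *rudH* is not transcribed.
So RudH is not produced.
Activator KosH is present, so *kulV* is transcribed.
→ *kulV* is ON in A.
Condition B:
Homoserine is present, so KosH is active.
Sorbose is absent, so CilH is inactive.
Maltulose is present, so KepQ is active.
Ornithine is present, so TorM is inactive.
Required activator TorM is absent, so *elnC* is not transcribed.
So ElnC is not produced.
Required activator ElnC is absent, so *rudH* is not transcribed.
So RudH is not produced.
Activator KosH is present, so *kulV* is transcribed.
→ *kulV* is ON in B.

both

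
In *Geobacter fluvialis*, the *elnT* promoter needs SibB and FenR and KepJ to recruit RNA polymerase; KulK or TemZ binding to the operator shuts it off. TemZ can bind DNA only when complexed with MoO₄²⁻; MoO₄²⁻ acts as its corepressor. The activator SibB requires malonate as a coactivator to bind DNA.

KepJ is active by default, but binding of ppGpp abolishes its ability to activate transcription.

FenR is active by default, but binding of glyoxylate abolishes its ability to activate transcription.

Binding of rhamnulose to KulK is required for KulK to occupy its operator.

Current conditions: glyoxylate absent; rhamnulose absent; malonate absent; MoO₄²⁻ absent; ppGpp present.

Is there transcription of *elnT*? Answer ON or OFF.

OFF

Malonate is absent, so SibB is inactive.
Glyoxylate is absent, so FenR is active.
Rhamnulose is absent, so KulK is inactive.
MoO₄²⁻ is absent, so TemZ is inactive.
ppGpp is present, so KepJ is inactive.
Required activator SibB is absent, so *elnT* is not transcribed.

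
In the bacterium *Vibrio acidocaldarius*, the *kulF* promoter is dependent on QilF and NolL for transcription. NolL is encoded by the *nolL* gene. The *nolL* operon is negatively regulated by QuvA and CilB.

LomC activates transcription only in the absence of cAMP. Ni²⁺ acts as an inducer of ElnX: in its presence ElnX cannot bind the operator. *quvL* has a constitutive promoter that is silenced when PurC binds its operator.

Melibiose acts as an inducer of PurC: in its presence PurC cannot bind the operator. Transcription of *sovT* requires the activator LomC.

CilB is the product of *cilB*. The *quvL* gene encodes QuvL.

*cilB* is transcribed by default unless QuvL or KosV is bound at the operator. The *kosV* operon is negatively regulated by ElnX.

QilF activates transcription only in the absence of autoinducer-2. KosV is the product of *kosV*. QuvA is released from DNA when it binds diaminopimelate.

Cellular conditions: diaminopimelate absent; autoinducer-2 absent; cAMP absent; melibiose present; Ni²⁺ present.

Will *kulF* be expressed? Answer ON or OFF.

Autoinducer-2 is absent, so QilF is active.
Diaminopimelate is absent, so QuvA is active.
Melibiose is present, so PurC is inactive.
With no repressor bound, *quvL* is transcribed.
So QuvL is produced and active.
Ni²⁺ is present, so ElnX is inactive.
With no repressor bound, *kosV* is transcribed.
So KosV is produced and active.
With repressor QuvL bound, *cilB* is not transcribed.
So CilB is not produced.
With repressor QuvA bound, *nolL* is not transcribed.
So NolL is not produced.
Required activator NolL is absent, so *kulF* is not transcribed.

OFF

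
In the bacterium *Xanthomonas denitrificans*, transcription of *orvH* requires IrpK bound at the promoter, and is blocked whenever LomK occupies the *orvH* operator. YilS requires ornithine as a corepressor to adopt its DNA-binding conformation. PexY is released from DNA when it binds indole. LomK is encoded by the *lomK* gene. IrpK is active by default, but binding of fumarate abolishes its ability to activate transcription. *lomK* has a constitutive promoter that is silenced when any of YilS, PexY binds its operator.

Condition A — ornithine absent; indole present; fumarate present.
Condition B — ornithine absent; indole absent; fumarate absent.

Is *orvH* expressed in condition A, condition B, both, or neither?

B only

Condition A:
Ornithine is absent, so YilS is inactive.
Indole is present, so PexY is inactive.
With no repressor bound, *lomK* is transcribed.
So LomK is produced and active.
Fumarate is present, so IrpK is inactive.
With repressor LomK bound, *orvH* is not transcribed.
→ *orvH* is OFF in A.
Condition B:
Ornithine is absent, so YilS is inactive.
Indole is absent, so PexY is active.
With repressor PexY bound, *lomK* is not transcribed.
So LomK is not produced.
Fumarate is absent, so IrpK is active.
No repressor is bound and IrpK is active, so *orvH* is transcribed.
→ *orvH* is ON in B.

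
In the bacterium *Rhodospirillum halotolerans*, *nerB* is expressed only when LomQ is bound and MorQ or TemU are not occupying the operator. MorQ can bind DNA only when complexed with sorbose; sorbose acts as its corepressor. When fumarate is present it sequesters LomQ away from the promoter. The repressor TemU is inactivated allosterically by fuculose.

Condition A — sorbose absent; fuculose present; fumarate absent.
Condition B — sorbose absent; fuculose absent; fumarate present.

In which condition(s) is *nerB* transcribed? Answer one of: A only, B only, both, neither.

A only

Condition A:
Sorbose is absent, so MorQ is inactive.
Fuculose is present, so TemU is inactive.
Fumarate is absent, so LomQ is active.
No repressor is bound and LomQ is active, so *nerB* is transcribed.
→ *nerB* is ON in A.
Condition B:
Sorbose is absent, so MorQ is inactive.
Fuculose is absent, so TemU is active.
Fumarate is present, so LomQ is inactive.
With repressor TemU bound, *nerB* is not transcribed.
→ *nerB* is OFF in B.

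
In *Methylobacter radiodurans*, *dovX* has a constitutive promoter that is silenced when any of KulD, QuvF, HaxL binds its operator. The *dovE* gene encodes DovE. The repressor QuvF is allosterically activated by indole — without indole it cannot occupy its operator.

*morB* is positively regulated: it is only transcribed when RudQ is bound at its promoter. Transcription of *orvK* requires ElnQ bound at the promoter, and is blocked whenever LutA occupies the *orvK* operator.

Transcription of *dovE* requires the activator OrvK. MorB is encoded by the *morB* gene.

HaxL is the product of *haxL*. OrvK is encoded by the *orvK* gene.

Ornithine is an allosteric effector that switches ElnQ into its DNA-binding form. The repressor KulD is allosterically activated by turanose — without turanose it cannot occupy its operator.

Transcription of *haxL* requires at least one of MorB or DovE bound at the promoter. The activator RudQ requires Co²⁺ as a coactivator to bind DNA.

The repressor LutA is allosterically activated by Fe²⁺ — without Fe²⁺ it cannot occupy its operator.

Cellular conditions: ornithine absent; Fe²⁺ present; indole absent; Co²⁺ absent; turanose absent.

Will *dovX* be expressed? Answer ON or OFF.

ON

Turanose is absent, so KulD is inactive.
Indole is absent, so QuvF is inactive.
Co²⁺ is absent, so RudQ is inactive.
Required activator RudQ is absent, so *morB* is not transcribed.
So MorB is not produced.
Fe²⁺ is present, so LutA is active.
Ornithine is absent, so ElnQ is inactive.
With repressor LutA bound, *orvK* is not transcribed.
So OrvK is not produced.
Required activator OrvK is absent, so *dovE* is not transcribed.
So DovE is not produced.
No activator is available at the *haxL* promoter, so *haxL* is not transcribed.
So HaxL is not produced.
With no repressor bound, *dovX* is transcribed.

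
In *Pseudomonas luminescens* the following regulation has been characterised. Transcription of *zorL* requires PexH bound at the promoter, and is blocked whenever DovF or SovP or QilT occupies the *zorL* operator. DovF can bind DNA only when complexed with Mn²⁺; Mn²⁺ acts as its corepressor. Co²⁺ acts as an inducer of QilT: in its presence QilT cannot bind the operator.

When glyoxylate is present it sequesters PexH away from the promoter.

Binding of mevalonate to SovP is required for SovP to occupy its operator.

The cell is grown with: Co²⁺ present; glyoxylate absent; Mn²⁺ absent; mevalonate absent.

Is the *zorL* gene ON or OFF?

Mn²⁺ is absent, so DovF is inactive.
Glyoxylate is absent, so PexH is active.
Mevalonate is absent, so SovP is inactive.
Co²⁺ is present, so QilT is inactive.
No repressor is bound and PexH is active, so *zorL* is transcribed.

ON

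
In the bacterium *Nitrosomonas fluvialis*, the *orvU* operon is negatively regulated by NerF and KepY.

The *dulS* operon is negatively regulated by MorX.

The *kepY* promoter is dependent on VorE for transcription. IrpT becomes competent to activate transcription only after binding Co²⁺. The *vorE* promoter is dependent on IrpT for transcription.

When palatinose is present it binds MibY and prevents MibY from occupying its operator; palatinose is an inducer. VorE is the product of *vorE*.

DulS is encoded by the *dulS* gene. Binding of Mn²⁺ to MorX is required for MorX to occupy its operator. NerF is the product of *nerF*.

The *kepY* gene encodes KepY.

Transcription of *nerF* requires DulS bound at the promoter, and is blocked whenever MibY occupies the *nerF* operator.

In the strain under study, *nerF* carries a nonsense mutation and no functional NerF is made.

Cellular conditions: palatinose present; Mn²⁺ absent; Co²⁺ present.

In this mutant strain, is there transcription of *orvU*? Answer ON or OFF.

OFF

NerF is non-functional in this strain, so it has no effect.
Co²⁺ is present, so IrpT is active.
No repressor is bound and IrpT is active, so *vorE* is transcribed.
So VorE is produced and active.
No repressor is bound and VorE is active, so *kepY* is transcribed.
So KepY is produced and active.
With repressor KepY bound, *orvU* is not transcribed.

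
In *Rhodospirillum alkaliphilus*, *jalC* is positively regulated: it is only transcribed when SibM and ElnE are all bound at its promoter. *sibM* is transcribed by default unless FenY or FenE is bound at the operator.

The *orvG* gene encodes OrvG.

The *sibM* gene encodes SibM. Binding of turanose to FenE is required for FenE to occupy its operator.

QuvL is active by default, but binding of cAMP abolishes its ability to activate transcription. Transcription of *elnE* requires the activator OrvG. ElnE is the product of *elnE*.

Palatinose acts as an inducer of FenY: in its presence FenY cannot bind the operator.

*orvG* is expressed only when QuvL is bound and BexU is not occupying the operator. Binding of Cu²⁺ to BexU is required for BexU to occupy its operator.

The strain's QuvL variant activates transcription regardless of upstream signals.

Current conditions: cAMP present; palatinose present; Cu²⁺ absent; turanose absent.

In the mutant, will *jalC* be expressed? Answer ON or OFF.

ON

Palatinose is present, so FenY is inactive.
Turanose is absent, so FenE is inactive.
With no repressor bound, *sibM* is transcribed.
So SibM is produced and active.
Cu²⁺ is absent, so BexU is inactive.
QuvL is constitutively active in this strain.
No repressor is bound and QuvL is active, so *orvG* is transcribed.
So OrvG is produced and active.
No repressor is bound and OrvG is active, so *elnE* is transcribed.
So ElnE is produced and active.
No repressor is bound and SibM and ElnE are active, so *jalC* is transcribed.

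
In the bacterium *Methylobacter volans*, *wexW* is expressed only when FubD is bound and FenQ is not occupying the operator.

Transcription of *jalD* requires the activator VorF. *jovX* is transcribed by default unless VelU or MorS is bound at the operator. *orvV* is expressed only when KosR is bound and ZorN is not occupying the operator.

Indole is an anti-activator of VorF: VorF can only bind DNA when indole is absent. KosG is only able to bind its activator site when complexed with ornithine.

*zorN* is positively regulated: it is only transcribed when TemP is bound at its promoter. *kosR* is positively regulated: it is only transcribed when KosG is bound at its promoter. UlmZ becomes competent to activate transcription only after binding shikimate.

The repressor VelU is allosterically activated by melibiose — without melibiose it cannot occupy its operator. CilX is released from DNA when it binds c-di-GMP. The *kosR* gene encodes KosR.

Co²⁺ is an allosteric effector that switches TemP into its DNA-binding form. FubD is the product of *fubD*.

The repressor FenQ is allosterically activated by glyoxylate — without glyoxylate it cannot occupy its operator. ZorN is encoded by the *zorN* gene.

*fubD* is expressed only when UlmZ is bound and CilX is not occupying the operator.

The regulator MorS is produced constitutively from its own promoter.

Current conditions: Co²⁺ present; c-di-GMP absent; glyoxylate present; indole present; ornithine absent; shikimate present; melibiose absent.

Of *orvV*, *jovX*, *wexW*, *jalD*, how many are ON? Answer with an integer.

Co²⁺ is present, so TemP is active.
No repressor is bound and TemP is active, so *zorN* is transcribed.
So ZorN is produced and active.
Ornithine is absent, so KosG is inactive.
Required activator KosG is absent, so *kosR* is not transcribed.
So KosR is not produced.
With repressor ZorN bound, *orvV* is not transcribed.
→ *orvV* is OFF.
Melibiose is absent, so VelU is inactive.
MorS is produced constitutively and is active.
With repressor MorS bound, *jovX* is not transcribed.
→ *jovX* is OFF.
Glyoxylate is present, so FenQ is active.
Shikimate is present, so UlmZ is active.
c-di-GMP is absent, so CilX is active.
With repressor CilX bound, *fubD* is not transcribed.
So FubD is not produced.
With repressor FenQ bound, *wexW* is not transcribed.
→ *wexW* is OFF.
Indole is present, so VorF is inactive.
Required activator VorF is absent, so *jalD* is not transcribed.
→ *jalD* is OFF.
0 of the 4 genes are transcribed.

0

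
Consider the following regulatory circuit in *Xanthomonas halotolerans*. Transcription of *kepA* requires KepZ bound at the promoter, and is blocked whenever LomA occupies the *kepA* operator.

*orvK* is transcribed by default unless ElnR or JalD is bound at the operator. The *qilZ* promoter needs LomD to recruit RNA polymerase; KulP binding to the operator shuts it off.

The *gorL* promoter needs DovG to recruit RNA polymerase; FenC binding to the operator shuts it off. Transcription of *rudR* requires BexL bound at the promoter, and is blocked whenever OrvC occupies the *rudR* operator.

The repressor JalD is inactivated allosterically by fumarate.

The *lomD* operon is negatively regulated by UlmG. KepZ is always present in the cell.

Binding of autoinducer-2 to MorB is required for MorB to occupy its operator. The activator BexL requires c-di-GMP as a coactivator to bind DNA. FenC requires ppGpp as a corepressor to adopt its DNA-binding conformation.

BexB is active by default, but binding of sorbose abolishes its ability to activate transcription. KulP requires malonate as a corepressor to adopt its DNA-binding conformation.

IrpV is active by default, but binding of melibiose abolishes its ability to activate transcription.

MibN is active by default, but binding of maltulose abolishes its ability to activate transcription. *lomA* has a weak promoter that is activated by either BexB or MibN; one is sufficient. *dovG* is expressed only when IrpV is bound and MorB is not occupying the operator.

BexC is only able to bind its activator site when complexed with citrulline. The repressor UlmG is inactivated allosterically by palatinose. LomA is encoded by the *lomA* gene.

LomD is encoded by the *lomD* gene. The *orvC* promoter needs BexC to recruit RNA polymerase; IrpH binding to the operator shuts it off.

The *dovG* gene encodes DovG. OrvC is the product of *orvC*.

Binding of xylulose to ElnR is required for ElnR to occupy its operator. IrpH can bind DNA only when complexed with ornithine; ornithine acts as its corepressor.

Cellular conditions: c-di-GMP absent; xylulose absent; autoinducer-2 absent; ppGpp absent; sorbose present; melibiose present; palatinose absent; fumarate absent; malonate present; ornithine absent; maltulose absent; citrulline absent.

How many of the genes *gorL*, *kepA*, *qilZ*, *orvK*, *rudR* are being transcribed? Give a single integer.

Melibiose is present, so IrpV is inactive.
Autoinducer-2 is absent, so MorB is inactive.
Required activator IrpV is absent, so *dovG* is not transcribed.
So DovG is not produced.
ppGpp is absent, so FenC is inactive.
Required activator DovG is absent, so *gorL* is not transcribed.
→ *gorL* is OFF.
KepZ is produced constitutively and is active.
Sorbose is present, so BexB is inactive.
Maltulose is absent, so MibN is active.
Activator MibN is present, so *lomA* is transcribed.
So LomA is produced and active.
With repressor LomA bound, *kepA* is not transcribed.
→ *kepA* is OFF.
Malonate is present, so KulP is active.
Palatinose is absent, so UlmG is active.
With repressor UlmG bound, *lomD* is not transcribed.
So LomD is not produced.
With repressor KulP bound, *qilZ* is not transcribed.
→ *qilZ* is OFF.
Xylulose is absent, so ElnR is inactive.
Fumarate is absent, so JalD is active.
With repressor JalD bound, *orvK* is not transcribed.
→ *orvK* is OFF.
c-di-GMP is absent, so BexL is inactive.
Citrulline is absent, so BexC is inactive.
Ornithine is absent, so IrpH is inactive.
Required activator BexC is absent, so *orvC* is not transcribed.
So OrvC is not produced.
Required activator BexL is absent, so *rudR* is not transcribed.
→ *rudR* is OFF.
0 of the 5 genes are transcribed.

0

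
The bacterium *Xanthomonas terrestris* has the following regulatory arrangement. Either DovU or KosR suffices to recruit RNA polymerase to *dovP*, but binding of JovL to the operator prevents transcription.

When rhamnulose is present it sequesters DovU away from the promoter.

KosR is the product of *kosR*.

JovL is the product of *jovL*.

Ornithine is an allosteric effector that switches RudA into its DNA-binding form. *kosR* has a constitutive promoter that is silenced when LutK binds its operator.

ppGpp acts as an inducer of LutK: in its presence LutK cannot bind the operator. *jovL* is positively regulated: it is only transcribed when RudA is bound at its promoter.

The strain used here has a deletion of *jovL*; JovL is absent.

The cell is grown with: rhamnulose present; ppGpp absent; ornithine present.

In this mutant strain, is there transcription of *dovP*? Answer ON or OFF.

Rhamnulose is present, so DovU is inactive.
ppGpp is absent, so LutK is active.
With repressor LutK bound, *kosR* is not transcribed.
So KosR is not produced.
JovL is non-functional in this strain, so it has no effect.
No activator is available at the *dovP* promoter, so *dovP* is not transcribed.

OFF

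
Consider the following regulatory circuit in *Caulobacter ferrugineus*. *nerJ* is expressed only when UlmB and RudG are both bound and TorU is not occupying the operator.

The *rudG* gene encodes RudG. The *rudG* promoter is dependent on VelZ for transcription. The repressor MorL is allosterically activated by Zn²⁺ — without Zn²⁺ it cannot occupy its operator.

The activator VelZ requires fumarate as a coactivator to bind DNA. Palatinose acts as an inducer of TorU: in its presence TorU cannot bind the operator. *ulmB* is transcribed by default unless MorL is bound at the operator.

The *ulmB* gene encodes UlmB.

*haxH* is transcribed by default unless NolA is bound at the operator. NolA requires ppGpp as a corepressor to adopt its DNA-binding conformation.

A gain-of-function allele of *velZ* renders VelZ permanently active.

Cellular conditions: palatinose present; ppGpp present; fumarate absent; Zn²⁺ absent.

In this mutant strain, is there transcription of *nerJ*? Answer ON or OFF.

Zn²⁺ is absent, so MorL is inactive.
With no repressor bound, *ulmB* is transcribed.
So UlmB is produced and active.
Palatinose is present, so TorU is inactive.
VelZ is constitutively active in this strain.
No repressor is bound and VelZ is active, so *rudG* is transcribed.
So RudG is produced and active.
No repressor is bound and UlmB and RudG are active, so *nerJ* is transcribed.

ON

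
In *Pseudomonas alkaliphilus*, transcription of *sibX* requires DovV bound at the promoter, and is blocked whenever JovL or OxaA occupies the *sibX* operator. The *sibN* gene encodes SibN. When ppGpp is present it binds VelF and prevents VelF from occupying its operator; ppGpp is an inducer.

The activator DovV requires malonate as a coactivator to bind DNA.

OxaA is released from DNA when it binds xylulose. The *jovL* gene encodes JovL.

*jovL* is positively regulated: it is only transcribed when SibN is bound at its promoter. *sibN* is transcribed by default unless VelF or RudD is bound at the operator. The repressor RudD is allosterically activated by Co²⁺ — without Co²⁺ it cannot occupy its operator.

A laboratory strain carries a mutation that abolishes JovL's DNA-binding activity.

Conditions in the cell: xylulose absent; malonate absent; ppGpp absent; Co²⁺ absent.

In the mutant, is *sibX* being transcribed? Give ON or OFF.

OFF

JovL is non-functional in this strain, so it has no effect.
Xylulose is absent, so OxaA is active.
Malonate is absent, so DovV is inactive.
With repressor OxaA bound, *sibX* is not transcribed.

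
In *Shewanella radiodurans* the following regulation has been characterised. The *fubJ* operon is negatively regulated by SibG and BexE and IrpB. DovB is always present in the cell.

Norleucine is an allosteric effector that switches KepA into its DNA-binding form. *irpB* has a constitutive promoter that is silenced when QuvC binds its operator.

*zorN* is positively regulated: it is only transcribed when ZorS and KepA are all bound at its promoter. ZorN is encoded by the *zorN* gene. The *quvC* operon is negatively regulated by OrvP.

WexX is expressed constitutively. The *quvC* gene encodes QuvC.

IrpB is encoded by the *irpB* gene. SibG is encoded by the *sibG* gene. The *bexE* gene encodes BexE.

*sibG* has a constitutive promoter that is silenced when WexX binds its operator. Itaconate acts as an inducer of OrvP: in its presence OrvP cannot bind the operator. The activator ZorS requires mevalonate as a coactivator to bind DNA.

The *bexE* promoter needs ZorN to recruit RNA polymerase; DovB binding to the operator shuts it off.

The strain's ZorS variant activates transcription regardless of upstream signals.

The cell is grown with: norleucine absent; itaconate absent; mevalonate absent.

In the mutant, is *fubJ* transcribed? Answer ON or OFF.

WexX is produced constitutively and is active.
With repressor WexX bound, *sibG* is not transcribed.
So SibG is not produced.
DovB is produced constitutively and is active.
ZorS is constitutively active in this strain.
Norleucine is absent, so KepA is inactive.
Required activator KepA is absent, so *zorN* is not transcribed.
So ZorN is not produced.
With repressor DovB bound, *bexE* is not transcribed.
So BexE is not produced.
Itaconate is absent, so OrvP is active.
With repressor OrvP bound, *quvC* is not transcribed.
So QuvC is not produced.
With no repressor bound, *irpB* is transcribed.
So IrpB is produced and active.
With repressor IrpB bound, *fubJ* is not transcribed.

OFF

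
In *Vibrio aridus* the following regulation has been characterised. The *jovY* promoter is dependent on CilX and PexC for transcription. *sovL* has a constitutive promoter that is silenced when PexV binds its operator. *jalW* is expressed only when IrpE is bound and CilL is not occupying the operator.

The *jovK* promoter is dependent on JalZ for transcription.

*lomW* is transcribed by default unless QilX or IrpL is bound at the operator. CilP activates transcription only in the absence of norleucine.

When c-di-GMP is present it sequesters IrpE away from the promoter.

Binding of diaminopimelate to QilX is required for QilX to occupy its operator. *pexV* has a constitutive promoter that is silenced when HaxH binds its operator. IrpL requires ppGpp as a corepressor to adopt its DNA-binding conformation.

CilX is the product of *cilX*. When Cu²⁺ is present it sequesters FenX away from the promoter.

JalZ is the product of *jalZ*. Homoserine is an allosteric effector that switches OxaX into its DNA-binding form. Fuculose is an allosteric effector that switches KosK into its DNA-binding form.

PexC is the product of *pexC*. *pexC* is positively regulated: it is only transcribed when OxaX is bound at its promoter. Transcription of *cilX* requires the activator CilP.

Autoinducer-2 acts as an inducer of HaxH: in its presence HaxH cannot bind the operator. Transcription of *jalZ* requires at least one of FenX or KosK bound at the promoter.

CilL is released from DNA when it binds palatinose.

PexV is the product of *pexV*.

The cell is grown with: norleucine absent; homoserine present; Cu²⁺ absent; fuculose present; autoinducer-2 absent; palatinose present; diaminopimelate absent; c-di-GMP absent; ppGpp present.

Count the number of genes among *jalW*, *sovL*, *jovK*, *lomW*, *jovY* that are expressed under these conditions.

c-di-GMP is absent, so IrpE is active.
Palatinose is present, so CilL is inactive.
No repressor is bound and IrpE is active, so *jalW* is transcribed.
→ *jalW* is ON.
Autoinducer-2 is absent, so HaxH is active.
With repressor HaxH bound, *pexV* is not transcribed.
So PexV is not produced.
With no repressor bound, *sovL* is transcribed.
→ *sovL* is ON.
Cu²⁺ is absent, so FenX is active.
Fuculose is present, so KosK is active.
Activator FenX is present, so *jalZ* is transcribed.
So JalZ is produced and active.
No repressor is bound and JalZ is active, so *jovK* is transcribed.
→ *jovK* is ON.
Diaminopimelate is absent, so QilX is inactive.
ppGpp is present, so IrpL is active.
With repressor IrpL bound, *lomW* is not transcribed.
→ *lomW* is OFF.
Norleucine is absent, so CilP is active.
No repressor is bound and CilP is active, so *cilX* is transcribed.
So CilX is produced and active.
Homoserine is present, so OxaX is active.
No repressor is bound and OxaX is active, so *pexC* is transcribed.
So PexC is produced and active.
No repressor is bound and CilX and PexC are active, so *jovY* is transcribed.
→ *jovY* is ON.
4 of the 5 genes are transcribed.

4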